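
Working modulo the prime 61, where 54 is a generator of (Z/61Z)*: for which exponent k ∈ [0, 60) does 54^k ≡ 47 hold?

20

Successive powers of 54 modulo 61:
  54^0=1  54^1=54  54^2=49  54^3=23  54^4=22  54^5=29
  54^6=41  54^7=18  54^8=57  54^9=28  54^10=48  54^11=30
  54^12=34  54^13=6  54^14=19  54^15=50  54^16=16  54^17=10
  54^18=52  54^19=2  54^20=47
So 54^20 ≡ 47 (mod 61), giving k = 20.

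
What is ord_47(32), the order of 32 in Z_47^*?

The order of 32 must divide p − 1 = 46 = 2 · 23.
Divisors: 1, 2, 23, 46.
Check each in increasing order: 32^1 ≡ 32;  32^2 ≡ 37;  32^23 ≡ 1.
Smallest exponent giving 1 is 23.

23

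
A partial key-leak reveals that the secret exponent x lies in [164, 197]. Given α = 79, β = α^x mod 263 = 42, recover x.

Compute 79^164 mod 263 = 179, then multiply by 79 repeatedly:
  79^164=179  79^165=202  79^166=178  79^167=123  79^168=249
  79^169=209  79^170=205  79^171=152  79^172=173  79^173=254
  79^174=78  79^175=113  79^176=248  79^177=130  79^178=13
  79^179=238  79^180=129  79^181=197  79^182=46  79^183=215
  79^184=153  79^185=252  79^186=183  79^187=255  79^188=157
  79^189=42
Found 42 at exponent 189.

189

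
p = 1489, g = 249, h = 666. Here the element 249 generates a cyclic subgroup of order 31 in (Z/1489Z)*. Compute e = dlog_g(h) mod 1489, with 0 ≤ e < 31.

Successive powers of 249 modulo 1489:
  249^0=1  249^1=249  249^2=952  249^3=297  249^4=992  249^5=1323
  249^6=358  249^7=1291  249^8=1324  249^9=607  249^10=754  249^11=132
  249^12=110  249^13=588  249^14=490  249^15=1401  249^16=423  249^17=1097
  249^18=666
So 249^18 ≡ 666 (mod 1489), giving e = 18.

18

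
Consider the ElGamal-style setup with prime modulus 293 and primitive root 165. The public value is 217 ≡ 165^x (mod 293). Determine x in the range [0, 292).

183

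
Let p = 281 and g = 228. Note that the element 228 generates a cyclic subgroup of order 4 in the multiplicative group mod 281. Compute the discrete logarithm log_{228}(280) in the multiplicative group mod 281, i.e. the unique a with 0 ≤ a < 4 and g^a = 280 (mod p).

2

Successive powers of 228 modulo 281:
  228^0=1  228^1=228  228^2=280
So 228^2 ≡ 280 (mod 281), giving a = 2.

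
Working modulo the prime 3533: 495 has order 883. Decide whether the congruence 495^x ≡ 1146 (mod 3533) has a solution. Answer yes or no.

no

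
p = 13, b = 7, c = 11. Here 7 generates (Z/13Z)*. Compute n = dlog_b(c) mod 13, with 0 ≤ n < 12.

Successive powers of 7 modulo 13:
  7^0=1  7^1=7  7^2=10  7^3=5  7^4=9  7^5=11
So 7^5 ≡ 11 (mod 13), giving n = 5.

5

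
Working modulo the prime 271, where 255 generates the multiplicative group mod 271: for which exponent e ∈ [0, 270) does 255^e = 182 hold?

Baby-step giant-step with m = ceil(sqrt(270)) = 17.
Baby table (255^j mod 271 for j=0..16):
  0:1  1:255  2:256  3:240  4:225  5:194  6:148  7:71
  8:219  9:19  10:238  11:257  12:224  13:210  14:163  15:102
  16:265
Giant step factor: 255^(-17) ≡ 48 (mod 271).
Scan 182·48^i mod 271 for i = 0, 1, …:
  i=0: 182   i=1: 64   i=2: 91   i=3: 32
  i=4: 181   i=5: 16   i=6: 226   i=7: 8
  i=8: 113   i=9: 4   i=10: 192   i=11: 2
  i=12: 96   i=13: 1
Match at i=13, j=0: e = 13·17 + 0 = 221.

221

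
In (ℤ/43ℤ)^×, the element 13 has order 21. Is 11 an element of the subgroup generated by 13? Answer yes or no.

yes

⟨13⟩ has order 21; its elements mod 43 are {1, 4, 6, 9, 10, 11, 13, 14, 15, 16, 17, 21, 23, 24, 25, 31, 35, 36, 38, 40, 41}.
11 is in this set.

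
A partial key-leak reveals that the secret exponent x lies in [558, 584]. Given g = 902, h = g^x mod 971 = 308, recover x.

579

Compute 902^558 mod 971 = 336, then multiply by 902 repeatedly:
  902^558=336  902^559=120  902^560=459  902^561=372  902^562=549
  902^563=959  902^564=828  902^565=157  902^566=819  902^567=778
  902^568=694  902^569=664  902^570=792  902^571=699  902^572=319
  902^573=322  902^574=115  902^575=804  902^576=842  902^577=162
  902^578=474  902^579=308
Found 308 at exponent 579.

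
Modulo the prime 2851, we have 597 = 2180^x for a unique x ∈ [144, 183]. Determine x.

156

Compute 2180^144 mod 2851 = 1581, then multiply by 2180 repeatedly:
  2180^144=1581  2180^145=2572  2180^146=1894  2180^147=672  2180^148=2397
  2180^149=2428  2180^150=1584  2180^151=559  2180^152=1243  2180^153=1290
  2180^154=1114  2180^155=2319  2180^156=597
Found 597 at exponent 156.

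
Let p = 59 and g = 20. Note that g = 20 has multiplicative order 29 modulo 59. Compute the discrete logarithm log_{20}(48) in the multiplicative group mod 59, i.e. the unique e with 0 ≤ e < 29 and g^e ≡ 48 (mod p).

14

Successive powers of 20 modulo 59:
  20^0=1  20^1=20  20^2=46  20^3=35  20^4=51  20^5=17
  20^6=45  20^7=15  20^8=5  20^9=41  20^10=53  20^11=57
  20^12=19  20^13=26  20^14=48
So 20^14 ≡ 48 (mod 59), giving e = 14.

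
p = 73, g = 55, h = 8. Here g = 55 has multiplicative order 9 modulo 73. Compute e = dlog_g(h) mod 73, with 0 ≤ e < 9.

3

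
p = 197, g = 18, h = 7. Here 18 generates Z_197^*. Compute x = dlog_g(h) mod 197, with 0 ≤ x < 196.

22

Successive powers of 18 modulo 197:
  18^0=1  18^1=18  18^2=127  18^3=119  18^4=172  18^5=141
  18^6=174  18^7=177  18^8=34  18^9=21  18^10=181  18^11=106
  18^12=135  18^13=66  18^14=6  18^15=108  18^16=171  18^17=123
  18^18=47  18^19=58  18^20=59  18^21=77  18^22=7
So 18^22 ≡ 7 (mod 197), giving x = 22.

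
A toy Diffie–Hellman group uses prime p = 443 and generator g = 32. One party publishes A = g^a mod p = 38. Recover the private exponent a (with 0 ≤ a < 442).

Baby-step giant-step with m = ceil(sqrt(442)) = 22.
Baby table (32^j mod 443 for j=0..21):
  0:1  1:32  2:138  3:429  4:438  5:283  6:196  7:70
  8:25  9:357  10:349  11:93  12:318  13:430  14:27  15:421
  16:182  17:65  18:308  19:110  20:419  21:118
Giant step factor: 32^(-22) ≡ 422 (mod 443).
Scan 38·422^i mod 443 for i = 0, 1, …:
  i=0: 38   i=1: 88   i=2: 367   i=3: 267
  i=4: 152   i=5: 352   i=6: 139   i=7: 182
Match at i=7, j=16: a = 7·22 + 16 = 170.

170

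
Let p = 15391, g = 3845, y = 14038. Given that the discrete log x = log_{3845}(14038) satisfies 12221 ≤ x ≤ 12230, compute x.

Compute 3845^12221 mod 15391 = 7466, then multiply by 3845 repeatedly:
  3845^12221=7466  3845^12222=2555  3845^12223=4517  3845^12224=6817  3845^12225=492
  3845^12226=14038
Found 14038 at exponent 12226.

12226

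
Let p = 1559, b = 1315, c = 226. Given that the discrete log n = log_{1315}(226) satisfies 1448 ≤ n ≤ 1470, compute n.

1453

Compute 1315^1448 mod 1559 = 1007, then multiply by 1315 repeatedly:
  1315^1448=1007  1315^1449=614  1315^1450=1407  1315^1451=1231  1315^1452=523
  1315^1453=226
Found 226 at exponent 1453.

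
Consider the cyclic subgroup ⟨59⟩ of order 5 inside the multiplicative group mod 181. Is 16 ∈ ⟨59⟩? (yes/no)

⟨59⟩ has order 5; its elements mod 181 are {1, 42, 59, 125, 135}.
16 is not in this set.

no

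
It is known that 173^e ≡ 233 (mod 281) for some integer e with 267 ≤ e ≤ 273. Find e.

Compute 173^267 mod 281 = 233, then multiply by 173 repeatedly:
  173^267=233
Found 233 at exponent 267.

267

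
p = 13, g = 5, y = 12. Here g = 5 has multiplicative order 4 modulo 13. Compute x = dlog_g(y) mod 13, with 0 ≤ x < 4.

Successive powers of 5 modulo 13:
  5^0=1  5^1=5  5^2=12
So 5^2 ≡ 12 (mod 13), giving x = 2.

2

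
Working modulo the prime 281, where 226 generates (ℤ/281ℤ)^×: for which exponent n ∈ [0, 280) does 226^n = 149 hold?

278

Baby-step giant-step with m = ceil(sqrt(280)) = 17.
Baby table (226^j mod 281 for j=0..16):
  0:1  1:226  2:215  3:258  4:141  5:113  6:248  7:129
  8:211  9:197  10:124  11:205  12:246  13:239  14:62  15:243
  16:123
Giant step factor: 226^(-17) ≡ 107 (mod 281).
Scan 149·107^i mod 281 for i = 0, 1, …:
  i=0: 149   i=1: 207   i=2: 231   i=3: 270
  i=4: 228   i=5: 230   i=6: 163   i=7: 19
  i=8: 66   i=9: 37     …   i=15: 131
  i=16: 248
Match at i=16, j=6: n = 16·17 + 6 = 278.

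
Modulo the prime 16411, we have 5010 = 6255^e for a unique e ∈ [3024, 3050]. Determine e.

Compute 6255^3024 mod 16411 = 14821, then multiply by 6255 repeatedly:
  6255^3024=14821  6255^3025=16027  6255^3026=10497  6255^3027=14735  6255^3028=3249
  6255^3029=5677  6255^3030=12642  6255^3031=7512  6255^3032=2867  6255^3033=12273
  6255^3034=13368  6255^3035=2795  6255^3036=5010
Found 5010 at exponent 3036.

3036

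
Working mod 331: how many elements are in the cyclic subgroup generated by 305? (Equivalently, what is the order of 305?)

330

The order of 305 must divide p − 1 = 330 = 2 · 3 · 5 · 11.
Divisors: 1, 2, 3, 5, 6, 10, 11, 15, 22, 30, 33, 55, 66, 110, 165, 330.
Check each in increasing order: 305^1 ≡ 305;  305^2 ≡ 14;  305^3 ≡ 298;  305^5 ≡ 200;  305^6 ≡ 96;  305^10 ≡ 280;  305^11 ≡ 2;  305^15 ≡ 61;  305^22 ≡ 4;  305^30 ≡ 80;  305^33 ≡ 8;  305^55 ≡ 32;  305^66 ≡ 64;  305^110 ≡ 31;  305^165 ≡ 330;  305^330 ≡ 1.
Smallest exponent giving 1 is 330.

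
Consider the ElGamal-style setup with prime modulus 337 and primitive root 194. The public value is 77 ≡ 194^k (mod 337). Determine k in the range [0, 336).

Baby-step giant-step with m = ceil(sqrt(336)) = 19.
Baby table (194^j mod 337 for j=0..18):
  0:1  1:194  2:229  3:279  4:206  5:198  6:331  7:184
  8:311  9:11  10:112  11:160  12:36  13:244  14:156  15:271
  16:2  17:51  18:121
Giant step factor: 194^(-19) ≡ 61 (mod 337).
Scan 77·61^i mod 337 for i = 0, 1, …:
  i=0: 77   i=1: 316   i=2: 67   i=3: 43
  i=4: 264   i=5: 265   i=6: 326   i=7: 3
  i=8: 183   i=9: 42     …   i=14: 22
  i=15: 331
Match at i=15, j=6: k = 15·19 + 6 = 291.

291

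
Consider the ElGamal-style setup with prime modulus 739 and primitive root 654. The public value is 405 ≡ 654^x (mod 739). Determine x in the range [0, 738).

526

Baby-step giant-step with m = ceil(sqrt(738)) = 28.
Baby table (654^j mod 739 for j=0..27):
  0:1  1:654  2:574  3:723  4:621  5:423  6:256  7:410
  8:622  9:338  10:91  11:394  12:504  13:22  14:347  15:65
  16:387  17:360  18:438  19:459  20:152  21:382  22:46  23:524
  24:539  25:3  26:484  27:244
Giant step factor: 654^(-28) ≡ 662 (mod 739).
Scan 405·662^i mod 739 for i = 0, 1, …:
  i=0: 405   i=1: 592   i=2: 234   i=3: 457
  i=4: 283   i=5: 379   i=6: 377   i=7: 531
  i=8: 497   i=9: 159     …   i=17: 9
  i=18: 46
Match at i=18, j=22: x = 18·28 + 22 = 526.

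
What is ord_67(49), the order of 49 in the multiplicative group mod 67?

The order of 49 must divide p − 1 = 66 = 2 · 3 · 11.
Divisors: 1, 2, 3, 6, 11, 22, 33, 66.
Check each in increasing order: 49^1 ≡ 49;  49^2 ≡ 56;  49^3 ≡ 64;  49^6 ≡ 9;  49^11 ≡ 29;  49^22 ≡ 37;  49^33 ≡ 1.
Smallest exponent giving 1 is 33.

33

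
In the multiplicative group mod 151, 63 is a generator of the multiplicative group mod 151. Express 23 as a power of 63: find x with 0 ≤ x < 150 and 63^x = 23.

Baby-step giant-step with m = ceil(sqrt(150)) = 13.
Baby table (63^j mod 151 for j=0..12):
  0:1  1:63  2:43  3:142  4:37  5:66  6:81  7:120
  8:10  9:26  10:128  11:61  12:68
Giant step factor: 63^(-13) ≡ 89 (mod 151).
Scan 23·89^i mod 151 for i = 0, 1, …:
  i=0: 23   i=1: 84   i=2: 77   i=3: 58
  i=4: 28   i=5: 76   i=6: 120
Match at i=6, j=7: x = 6·13 + 7 = 85.

85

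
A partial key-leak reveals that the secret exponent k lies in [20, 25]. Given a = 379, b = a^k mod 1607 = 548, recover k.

Compute 379^20 mod 1607 = 1013, then multiply by 379 repeatedly:
  379^20=1013  379^21=1461  379^22=911  379^23=1371  379^24=548
Found 548 at exponent 24.

24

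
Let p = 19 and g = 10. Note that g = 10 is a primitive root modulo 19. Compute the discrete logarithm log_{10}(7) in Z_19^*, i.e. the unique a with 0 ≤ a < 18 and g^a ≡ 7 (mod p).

12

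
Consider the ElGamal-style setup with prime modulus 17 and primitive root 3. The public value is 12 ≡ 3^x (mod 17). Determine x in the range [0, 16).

13

Successive powers of 3 modulo 17:
  3^0=1  3^1=3  3^2=9  3^3=10  3^4=13  3^5=5
  3^6=15  3^7=11  3^8=16  3^9=14  3^10=8  3^11=7
  3^12=4  3^13=12
So 3^13 ≡ 12 (mod 17), giving x = 13.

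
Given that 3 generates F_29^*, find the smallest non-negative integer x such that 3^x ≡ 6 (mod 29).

Successive powers of 3 modulo 29:
  3^0=1  3^1=3  3^2=9  3^3=27  3^4=23  3^5=11
  3^6=4  3^7=12  3^8=7  3^9=21  3^10=5  3^11=15
  3^12=16  3^13=19  3^14=28  3^15=26  3^16=20  3^17=2
  3^18=6
So 3^18 ≡ 6 (mod 29), giving x = 18.

18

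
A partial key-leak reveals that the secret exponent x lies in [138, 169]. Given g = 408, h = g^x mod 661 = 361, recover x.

Compute 408^138 mod 661 = 361, then multiply by 408 repeatedly:
  408^138=361
Found 361 at exponent 138.

138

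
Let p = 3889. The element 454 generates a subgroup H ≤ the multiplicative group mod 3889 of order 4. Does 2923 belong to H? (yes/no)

no

2923 ∈ ⟨454⟩ iff 2923^4 ≡ 1 (mod 3889), since |⟨454⟩| = 4.
2923^4 mod 3889 = 2726.
Since 2726 ≠ 1, 2923 does not lie in the subgroup.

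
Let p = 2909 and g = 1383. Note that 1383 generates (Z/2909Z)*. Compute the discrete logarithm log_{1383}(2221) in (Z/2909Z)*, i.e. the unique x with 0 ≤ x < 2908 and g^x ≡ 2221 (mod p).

277

Baby-step giant-step with m = ceil(sqrt(2908)) = 54.
Baby table (1383^j mod 2909 for j=0..53):
  0:1  1:1383  2:1476  3:2099  4:2644  5:39  6:1575  7:2293
  8:409  9:1301  10:1521  11:336  12:2157  13:1406  14:1286  15:1139
  16:1468  17:2671  18:2472  19:701  20:786  21:1981  22:2354  23:411
  24:1158  25:1564  26:1625  27:1627  28:1484  29:1527  30:2816  31:2286
  32:2364  33:2605  34:1373  35:2191  36:1884  37:2017  38:2689  39:1185
  40:1088  41:751  42:120  43:147  44:2580  45:1706  46:199  47:1771
  48:2824  49:1714  50:2536  51:1943  52:2162  53:2503
Giant step factor: 1383^(-54) ≡ 763 (mod 2909).
Scan 2221·763^i mod 2909 for i = 0, 1, …:
  i=0: 2221   i=1: 1585   i=2: 2120   i=3: 156
  i=4: 2668   i=5: 2293
Match at i=5, j=7: x = 5·54 + 7 = 277.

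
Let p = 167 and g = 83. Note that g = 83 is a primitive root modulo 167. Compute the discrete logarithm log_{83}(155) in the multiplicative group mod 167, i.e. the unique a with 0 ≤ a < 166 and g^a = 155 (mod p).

33

Baby-step giant-step with m = ceil(sqrt(166)) = 13.
Baby table (83^j mod 167 for j=0..12):
  0:1  1:83  2:42  3:146  4:94  5:120  6:107  7:30
  8:152  9:91  10:38  11:148  12:93
Giant step factor: 83^(-13) ≡ 158 (mod 167).
Scan 155·158^i mod 167 for i = 0, 1, …:
  i=0: 155   i=1: 108   i=2: 30
Match at i=2, j=7: a = 2·13 + 7 = 33.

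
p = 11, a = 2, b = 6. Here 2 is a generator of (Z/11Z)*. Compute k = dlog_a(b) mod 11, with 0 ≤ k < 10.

9

Successive powers of 2 modulo 11:
  2^0=1  2^1=2  2^2=4  2^3=8  2^4=5  2^5=10
  2^6=9  2^7=7  2^8=3  2^9=6
So 2^9 ≡ 6 (mod 11), giving k = 9.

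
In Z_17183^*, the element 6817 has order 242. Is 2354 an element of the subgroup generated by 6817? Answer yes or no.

no

2354 ∈ ⟨6817⟩ iff 2354^242 ≡ 1 (mod 17183), since |⟨6817⟩| = 242.
2354^242 mod 17183 = 12194.
Since 12194 ≠ 1, 2354 does not lie in the subgroup.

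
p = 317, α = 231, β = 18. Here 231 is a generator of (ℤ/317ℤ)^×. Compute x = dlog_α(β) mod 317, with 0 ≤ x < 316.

17

Successive powers of 231 modulo 317:
  231^0=1  231^1=231  231^2=105  231^3=163  231^4=247  231^5=314
  231^6=258  231^7=2  231^8=145  231^9=210  231^10=9  231^11=177
  231^12=311  231^13=199  231^14=4  231^15=290  231^16=103  231^17=18
So 231^17 ≡ 18 (mod 317), giving x = 17.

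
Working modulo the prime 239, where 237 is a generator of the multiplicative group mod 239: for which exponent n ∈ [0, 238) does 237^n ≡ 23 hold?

Baby-step giant-step with m = ceil(sqrt(238)) = 16.
Baby table (237^j mod 239 for j=0..15):
  0:1  1:237  2:4  3:231  4:16  5:207  6:64  7:111
  8:17  9:205  10:68  11:103  12:33  13:173  14:132  15:214
Giant step factor: 237^(-16) ≡ 196 (mod 239).
Scan 23·196^i mod 239 for i = 0, 1, …:
  i=0: 23   i=1: 206   i=2: 224   i=3: 167
  i=4: 228   i=5: 234   i=6: 215   i=7: 76
  i=8: 78   i=9: 231
Match at i=9, j=3: n = 9·16 + 3 = 147.

147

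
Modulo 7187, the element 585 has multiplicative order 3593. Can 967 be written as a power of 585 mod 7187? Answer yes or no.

967 ∈ ⟨585⟩ iff 967^3593 ≡ 1 (mod 7187), since |⟨585⟩| = 3593.
967^3593 mod 7187 = 1.
Since 1 = 1, 967 lies in the subgroup.

yes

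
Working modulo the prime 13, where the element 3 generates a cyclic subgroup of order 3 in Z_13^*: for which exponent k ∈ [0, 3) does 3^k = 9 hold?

Successive powers of 3 modulo 13:
  3^0=1  3^1=3  3^2=9
So 3^2 ≡ 9 (mod 13), giving k = 2.

2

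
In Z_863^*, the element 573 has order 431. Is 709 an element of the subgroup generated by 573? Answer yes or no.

709 ∈ ⟨573⟩ iff 709^431 ≡ 1 (mod 863), since |⟨573⟩| = 431.
709^431 mod 863 = 862.
Since 862 ≠ 1, 709 does not lie in the subgroup.

no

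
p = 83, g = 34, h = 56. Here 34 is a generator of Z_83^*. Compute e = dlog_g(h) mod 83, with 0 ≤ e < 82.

75

Baby-step giant-step with m = ceil(sqrt(82)) = 10.
Baby table (34^j mod 83 for j=0..9):
  0:1  1:34  2:77  3:45  4:36  5:62  6:33  7:43
  8:51  9:74
Giant step factor: 34^(-10) ≡ 16 (mod 83).
Scan 56·16^i mod 83 for i = 0, 1, …:
  i=0: 56   i=1: 66   i=2: 60   i=3: 47
  i=4: 5   i=5: 80   i=6: 35   i=7: 62
Match at i=7, j=5: e = 7·10 + 5 = 75.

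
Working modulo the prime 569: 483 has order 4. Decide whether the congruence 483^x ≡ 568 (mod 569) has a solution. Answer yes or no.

yes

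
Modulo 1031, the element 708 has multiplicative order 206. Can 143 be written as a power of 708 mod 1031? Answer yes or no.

143 ∈ ⟨708⟩ iff 143^206 ≡ 1 (mod 1031), since |⟨708⟩| = 206.
143^206 mod 1031 = 264.
Since 264 ≠ 1, 143 does not lie in the subgroup.

no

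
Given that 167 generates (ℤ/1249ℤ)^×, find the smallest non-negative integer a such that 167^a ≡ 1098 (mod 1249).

925

Baby-step giant-step with m = ceil(sqrt(1248)) = 36.
Baby table (167^j mod 1249 for j=0..35):
  0:1  1:167  2:411  3:1191  4:306  5:1142  6:866  7:987
  8:1210  9:981  10:208  11:1013  12:556  13:426  14:1198  15:226
  16:272  17:460  18:631  19:461  20:798  21:872  22:740  23:1178
  24:633  25:795  26:371  27:756  28:103  29:964  30:1116  31:271
  32:293  33:220  34:519  35:492
Giant step factor: 167^(-36) ≡ 643 (mod 1249).
Scan 1098·643^i mod 1249 for i = 0, 1, …:
  i=0: 1098   i=1: 329   i=2: 466   i=3: 1127
  i=4: 241   i=5: 87   i=6: 985   i=7: 112
  i=8: 823   i=9: 862     …   i=24: 178
  i=25: 795
Match at i=25, j=25: a = 25·36 + 25 = 925.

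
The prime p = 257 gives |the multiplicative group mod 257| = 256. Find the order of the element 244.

The order of 244 must divide p − 1 = 256 = 2^8.
Divisors: 1, 2, 4, 8, 16, 32, 64, 128, 256.
Check each in increasing order: 244^1 ≡ 244;  244^2 ≡ 169;  244^4 ≡ 34;  244^8 ≡ 128;  244^16 ≡ 193;  244^32 ≡ 241;  244^64 ≡ 256;  244^128 ≡ 1.
Smallest exponent giving 1 is 128.

128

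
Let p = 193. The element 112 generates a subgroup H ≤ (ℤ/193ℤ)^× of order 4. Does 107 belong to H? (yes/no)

⟨112⟩ has order 4; its elements mod 193 are {1, 81, 112, 192}.
107 is not in this set.

no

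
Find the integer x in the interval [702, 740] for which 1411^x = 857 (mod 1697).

Compute 1411^702 mod 1697 = 884, then multiply by 1411 repeatedly:
  1411^702=884  1411^703=29  1411^704=191  1411^705=1375  1411^706=454
  1411^707=825  1411^708=1630  1411^709=495  1411^710=978  1411^711=297
  1411^712=1605  1411^713=857
Found 857 at exponent 713.

713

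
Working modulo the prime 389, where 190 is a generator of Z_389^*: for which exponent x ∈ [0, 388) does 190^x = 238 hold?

191

Baby-step giant-step with m = ceil(sqrt(388)) = 20.
Baby table (190^j mod 389 for j=0..19):
  0:1  1:190  2:312  3:152  4:94  5:355  6:153  7:284
  8:278  9:305  10:378  11:244  12:69  13:273  14:133  15:374
  16:262  17:377  18:54  19:146
Giant step factor: 190^(-20) ≡ 344 (mod 389).
Scan 238·344^i mod 389 for i = 0, 1, …:
  i=0: 238   i=1: 182   i=2: 368   i=3: 167
  i=4: 265   i=5: 134   i=6: 194   i=7: 217
  i=8: 349   i=9: 244
Match at i=9, j=11: x = 9·20 + 11 = 191.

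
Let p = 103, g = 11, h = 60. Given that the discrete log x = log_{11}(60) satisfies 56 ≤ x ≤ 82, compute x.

Compute 11^56 mod 103 = 41, then multiply by 11 repeatedly:
  11^56=41  11^57=39  11^58=17  11^59=84  11^60=100
  11^61=70  11^62=49  11^63=24  11^64=58  11^65=20
  11^66=14  11^67=51  11^68=46  11^69=94  11^70=4
  11^71=44  11^72=72  11^73=71  11^74=60
Found 60 at exponent 74.

74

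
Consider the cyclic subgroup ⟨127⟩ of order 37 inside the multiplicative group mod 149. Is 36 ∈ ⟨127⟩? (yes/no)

36 ∈ ⟨127⟩ iff 36^37 ≡ 1 (mod 149), since |⟨127⟩| = 37.
36^37 mod 149 = 1.
Since 1 = 1, 36 lies in the subgroup.

yes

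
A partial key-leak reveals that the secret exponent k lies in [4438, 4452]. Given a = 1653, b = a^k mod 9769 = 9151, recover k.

4449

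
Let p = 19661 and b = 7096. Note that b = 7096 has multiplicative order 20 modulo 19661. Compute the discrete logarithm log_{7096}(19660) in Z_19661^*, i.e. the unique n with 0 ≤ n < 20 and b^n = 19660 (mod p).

Successive powers of 7096 modulo 19661:
  7096^0=1  7096^1=7096  7096^2=1395  7096^3=9437  7096^4=19247  7096^5=11406
  7096^6=12300  7096^7=5621  7096^8=14108  7096^9=16217  7096^10=19660
So 7096^10 ≡ 19660 (mod 19661), giving n = 10.

10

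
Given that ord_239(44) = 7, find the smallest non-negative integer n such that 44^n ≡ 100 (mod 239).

3

Successive powers of 44 modulo 239:
  44^0=1  44^1=44  44^2=24  44^3=100
So 44^3 ≡ 100 (mod 239), giving n = 3.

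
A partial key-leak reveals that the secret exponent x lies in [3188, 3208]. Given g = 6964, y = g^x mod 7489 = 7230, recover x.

Compute 6964^3188 mod 7489 = 6839, then multiply by 6964 repeatedly:
  6964^3188=6839  6964^3189=4245  6964^3190=3097  6964^3191=6677  6964^3192=6916
  6964^3193=1265  6964^3194=2396  6964^3195=252  6964^3196=2502  6964^3197=4514
  6964^3198=4163  6964^3199=1213  6964^3200=7229  6964^3201=1698  6964^3202=7230
Found 7230 at exponent 3202.

3202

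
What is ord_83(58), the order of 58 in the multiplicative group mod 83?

82

The order of 58 must divide p − 1 = 82 = 2 · 41.
Divisors: 1, 2, 41, 82.
Check each in increasing order: 58^1 ≡ 58;  58^2 ≡ 44;  58^41 ≡ 82;  58^82 ≡ 1.
Smallest exponent giving 1 is 82.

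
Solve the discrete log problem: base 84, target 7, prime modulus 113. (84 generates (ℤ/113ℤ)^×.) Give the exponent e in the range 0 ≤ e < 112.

Successive powers of 84 modulo 113:
  84^0=1  84^1=84  84^2=50  84^3=19  84^4=14  84^5=46
  84^6=22  84^7=40  84^8=83  84^9=79  84^10=82  84^11=108
  84^12=32  84^13=89  84^14=18  84^15=43  84^16=109  84^17=3
  84^18=26  84^19=37  84^20=57  84^21=42  84^22=25  84^23=66
  84^24=7
So 84^24 ≡ 7 (mod 113), giving e = 24.

24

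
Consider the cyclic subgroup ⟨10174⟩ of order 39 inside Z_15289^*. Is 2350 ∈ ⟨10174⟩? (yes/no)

no

2350 ∈ ⟨10174⟩ iff 2350^39 ≡ 1 (mod 15289), since |⟨10174⟩| = 39.
2350^39 mod 15289 = 13597.
Since 13597 ≠ 1, 2350 does not lie in the subgroup.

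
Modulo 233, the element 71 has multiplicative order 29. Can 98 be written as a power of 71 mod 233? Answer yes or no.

98 ∈ ⟨71⟩ iff 98^29 ≡ 1 (mod 233), since |⟨71⟩| = 29.
98^29 mod 233 = 232.
Since 232 ≠ 1, 98 does not lie in the subgroup.

no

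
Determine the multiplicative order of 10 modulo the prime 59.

58

The order of 10 must divide p − 1 = 58 = 2 · 29.
Divisors: 1, 2, 29, 58.
Check each in increasing order: 10^1 ≡ 10;  10^2 ≡ 41;  10^29 ≡ 58;  10^58 ≡ 1.
Smallest exponent giving 1 is 58.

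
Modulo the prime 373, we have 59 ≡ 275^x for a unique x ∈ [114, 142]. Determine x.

118

Compute 275^114 mod 373 = 22, then multiply by 275 repeatedly:
  275^114=22  275^115=82  275^116=170  275^117=125  275^118=59
Found 59 at exponent 118.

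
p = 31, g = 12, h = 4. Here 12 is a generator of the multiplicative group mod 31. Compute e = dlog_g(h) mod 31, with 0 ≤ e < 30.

12

Successive powers of 12 modulo 31:
  12^0=1  12^1=12  12^2=20  12^3=23  12^4=28  12^5=26
  12^6=2  12^7=24  12^8=9  12^9=15  12^10=25  12^11=21
  12^12=4
So 12^12 ≡ 4 (mod 31), giving e = 12.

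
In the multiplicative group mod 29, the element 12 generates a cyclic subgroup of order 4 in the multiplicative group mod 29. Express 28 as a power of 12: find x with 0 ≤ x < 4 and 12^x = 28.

2

Successive powers of 12 modulo 29:
  12^0=1  12^1=12  12^2=28
So 12^2 ≡ 28 (mod 29), giving x = 2.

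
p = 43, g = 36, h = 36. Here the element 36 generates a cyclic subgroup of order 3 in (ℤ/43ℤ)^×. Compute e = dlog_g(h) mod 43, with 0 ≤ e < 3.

1

Successive powers of 36 modulo 43:
  36^0=1  36^1=36
So 36^1 ≡ 36 (mod 43), giving e = 1.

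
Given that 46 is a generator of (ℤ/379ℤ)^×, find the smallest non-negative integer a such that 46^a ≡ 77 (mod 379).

30

Successive powers of 46 modulo 379:
  46^0=1  46^1=46  46^2=221  46^3=312  46^4=329  46^5=353
  46^6=320  46^7=318  46^8=226  46^9=163  46^10=297  46^11=18
  46^12=70  46^13=188  46^14=310  46^15=237  46^16=290  46^17=75
  46^18=39  46^19=278  46^20=281  46^21=40  46^22=324  46^23=123
  46^24=352  46^25=274  46^26=97  46^27=293  46^28=213  46^29=323
  46^30=77
So 46^30 ≡ 77 (mod 379), giving a = 30.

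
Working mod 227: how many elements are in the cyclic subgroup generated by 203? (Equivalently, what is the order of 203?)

The order of 203 must divide p − 1 = 226 = 2 · 113.
Divisors: 1, 2, 113, 226.
Check each in increasing order: 203^1 ≡ 203;  203^2 ≡ 122;  203^113 ≡ 1.
Smallest exponent giving 1 is 113.

113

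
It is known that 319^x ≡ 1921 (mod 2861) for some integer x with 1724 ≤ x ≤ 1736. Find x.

1731

Compute 319^1724 mod 2861 = 1847, then multiply by 319 repeatedly:
  319^1724=1847  319^1725=2688  319^1726=2033  319^1727=1941  319^1728=1203
  319^1729=383  319^1730=2015  319^1731=1921
Found 1921 at exponent 1731.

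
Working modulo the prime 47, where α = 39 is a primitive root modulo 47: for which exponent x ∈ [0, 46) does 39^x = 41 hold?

45

Baby-step giant-step with m = ceil(sqrt(46)) = 7.
Baby table (39^j mod 47 for j=0..6):
  0:1  1:39  2:17  3:5  4:7  5:38  6:25
Giant step factor: 39^(-7) ≡ 43 (mod 47).
Scan 41·43^i mod 47 for i = 0, 1, …:
  i=0: 41   i=1: 24   i=2: 45   i=3: 8
  i=4: 15   i=5: 34   i=6: 5
Match at i=6, j=3: x = 6·7 + 3 = 45.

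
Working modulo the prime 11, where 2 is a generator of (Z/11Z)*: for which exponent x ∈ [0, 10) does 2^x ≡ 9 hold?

6

Successive powers of 2 modulo 11:
  2^0=1  2^1=2  2^2=4  2^3=8  2^4=5  2^5=10
  2^6=9
So 2^6 ≡ 9 (mod 11), giving x = 6.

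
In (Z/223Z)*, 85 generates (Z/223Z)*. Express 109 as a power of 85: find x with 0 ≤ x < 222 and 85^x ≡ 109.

22

Successive powers of 85 modulo 223:
  85^0=1  85^1=85  85^2=89  85^3=206  85^4=116  85^5=48
  85^6=66  85^7=35  85^8=76  85^9=216  85^10=74  85^11=46
  85^12=119  85^13=80  85^14=110  85^15=207  85^16=201  85^17=137
  85^18=49  85^19=151  85^20=124  85^21=59  85^22=109
So 85^22 ≡ 109 (mod 223), giving x = 22.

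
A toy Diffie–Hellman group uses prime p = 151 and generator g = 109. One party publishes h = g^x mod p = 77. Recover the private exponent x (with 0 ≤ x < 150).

Baby-step giant-step with m = ceil(sqrt(150)) = 13.
Baby table (109^j mod 151 for j=0..12):
  0:1  1:109  2:103  3:53  4:39  5:23  6:91  7:104
  8:11  9:142  10:76  11:130  12:127
Giant step factor: 109^(-13) ≡ 114 (mod 151).
Scan 77·114^i mod 151 for i = 0, 1, …:
  i=0: 77   i=1: 20   i=2: 15   i=3: 49
  i=4: 150   i=5: 37   i=6: 141   i=7: 68
  i=8: 51   i=9: 76
Match at i=9, j=10: x = 9·13 + 10 = 127.

127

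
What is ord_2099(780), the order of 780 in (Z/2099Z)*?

The order of 780 must divide p − 1 = 2098 = 2 · 1049.
Divisors: 1, 2, 1049, 2098.
Check each in increasing order: 780^1 ≡ 780;  780^2 ≡ 1789;  780^1049 ≡ 2098;  780^2098 ≡ 1.
Smallest exponent giving 1 is 2098.

2098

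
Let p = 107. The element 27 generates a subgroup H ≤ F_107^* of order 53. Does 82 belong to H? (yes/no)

no

82 ∈ ⟨27⟩ iff 82^53 ≡ 1 (mod 107), since |⟨27⟩| = 53.
82^53 mod 107 = 106.
Since 106 ≠ 1, 82 does not lie in the subgroup.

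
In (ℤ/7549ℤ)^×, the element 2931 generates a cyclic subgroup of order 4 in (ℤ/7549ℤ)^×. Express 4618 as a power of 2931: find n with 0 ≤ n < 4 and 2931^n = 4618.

3

Successive powers of 2931 modulo 7549:
  2931^0=1  2931^1=2931  2931^2=7548  2931^3=4618
So 2931^3 ≡ 4618 (mod 7549), giving n = 3.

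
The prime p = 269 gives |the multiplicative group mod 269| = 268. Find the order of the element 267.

268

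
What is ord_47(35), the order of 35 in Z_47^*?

The order of 35 must divide p − 1 = 46 = 2 · 23.
Divisors: 1, 2, 23, 46.
Check each in increasing order: 35^1 ≡ 35;  35^2 ≡ 3;  35^23 ≡ 46;  35^46 ≡ 1.
Smallest exponent giving 1 is 46.

46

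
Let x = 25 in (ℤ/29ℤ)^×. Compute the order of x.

The order of 25 must divide p − 1 = 28 = 2^2 · 7.
Divisors: 1, 2, 4, 7, 14, 28.
Check each in increasing order: 25^1 ≡ 25;  25^2 ≡ 16;  25^4 ≡ 24;  25^7 ≡ 1.
Smallest exponent giving 1 is 7.

7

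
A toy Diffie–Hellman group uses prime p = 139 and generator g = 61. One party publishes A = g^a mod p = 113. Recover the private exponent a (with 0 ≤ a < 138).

26

Successive powers of 61 modulo 139:
  61^0=1  61^1=61  61^2=107  61^3=133  61^4=51  61^5=53
  61^6=36  61^7=111  61^8=99  61^9=62  61^10=29  61^11=101
  61^12=45  61^13=104  61^14=89  61^15=8  61^16=71  61^17=22
  61^18=91  61^19=130  61^20=7  61^21=10  61^22=54  61^23=97
  61^24=79  61^25=93  61^26=113
So 61^26 ≡ 113 (mod 139), giving a = 26.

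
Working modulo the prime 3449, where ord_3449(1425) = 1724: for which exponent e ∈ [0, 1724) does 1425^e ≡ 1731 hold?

43

Baby-step giant-step with m = ceil(sqrt(1724)) = 42.
Baby table (1425^j mod 3449 for j=0..41):
  0:1  1:1425  2:2613  3:2054  4:2198  5:458  6:789  7:3400
  8:2604  9:3025  10:2824  11:2666  12:1701  13:2727  14:2401  15:17
  16:82  17:3033  18:428  19:2876  20:888  21:3066  22:2616  23:2880
  24:3139  25:3171  26:485  27:1325  28:1522  29:2878  30:289  31:1394
  32:3275  33:378  34:606  35:1300  36:387  37:3084  38:674  39:1628
  40:2172  41:1347
Giant step factor: 1425^(-42) ≡ 2607 (mod 3449).
Scan 1731·2607^i mod 3449 for i = 0, 1, …:
  i=0: 1731   i=1: 1425
Match at i=1, j=1: e = 1·42 + 1 = 43.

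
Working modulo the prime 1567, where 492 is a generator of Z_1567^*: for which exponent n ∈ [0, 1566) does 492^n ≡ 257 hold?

1212

Baby-step giant-step with m = ceil(sqrt(1566)) = 40.
Baby table (492^j mod 1567 for j=0..39):
  0:1  1:492  2:746  3:354  4:231  5:828  6:1523  7:290
  8:83  9:94  10:805  11:1176  12:369  13:1343  14:1049  15:565
  16:621  17:1534  18:1001  19:454  20:854  21:212  22:882  23:1452
  24:1399  25:395  26:32  27:74  28:367  29:359  30:1124  31:1424
  32:159  33:1445  34:1089  35:1441  36:688  37:24  38:839  39:667
Giant step factor: 492^(-40) ≡ 614 (mod 1567).
Scan 257·614^i mod 1567 for i = 0, 1, …:
  i=0: 257   i=1: 1098   i=2: 362   i=3: 1321
  i=4: 955   i=5: 312   i=6: 394   i=7: 598
  i=8: 494   i=9: 885     …   i=29: 1024
  i=30: 369
Match at i=30, j=12: n = 30·40 + 12 = 1212.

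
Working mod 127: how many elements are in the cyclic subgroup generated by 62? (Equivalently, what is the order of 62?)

The order of 62 must divide p − 1 = 126 = 2 · 3^2 · 7.
Divisors: 1, 2, 3, 6, 7, 9, 14, 18, 21, 42, 63, 126.
Check each in increasing order: 62^1 ≡ 62;  62^2 ≡ 34;  62^3 ≡ 76;  62^6 ≡ 61;  62^7 ≡ 99;  62^9 ≡ 64;  62^14 ≡ 22;  62^18 ≡ 32;  62^21 ≡ 19;  62^42 ≡ 107;  62^63 ≡ 1.
Smallest exponent giving 1 is 63.

63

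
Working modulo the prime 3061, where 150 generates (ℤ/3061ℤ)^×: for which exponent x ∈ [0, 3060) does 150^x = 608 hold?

2814

Baby-step giant-step with m = ceil(sqrt(3060)) = 56.
Baby table (150^j mod 3061 for j=0..55):
  0:1  1:150  2:1073  3:1778  4:393  5:791  6:2332  7:846
  8:1399  9:1702  10:1237  11:1890  12:1888  13:1588  14:2503  15:2008
  16:1222  17:2701  18:1098  19:2467  20:2730  21:2387  22:2974  23:2255
  24:1540  25:1425  26:2541  27:1586  28:2203  29:2923  30:727  31:1915
  32:2577  33:864  34:1038  35:2650  36:2631  37:2842  38:821  39:710
  40:2426  41:2702  42:1248  43:479  44:1447  45:2780  46:704  47:1526
  48:2386  49:2824  50:1182  51:2823  52:1032  53:1750  54:2315  55:1357
Giant step factor: 150^(-56) ≡ 2119 (mod 3061).
Scan 608·2119^i mod 3061 for i = 0, 1, …:
  i=0: 608   i=1: 2732   i=2: 757   i=3: 119
  i=4: 1159   i=5: 999   i=6: 1730   i=7: 1853
  i=8: 2305   i=9: 2000     …   i=49: 566
  i=50: 2503
Match at i=50, j=14: x = 50·56 + 14 = 2814.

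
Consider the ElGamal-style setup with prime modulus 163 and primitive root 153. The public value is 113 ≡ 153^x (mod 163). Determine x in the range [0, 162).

88

Baby-step giant-step with m = ceil(sqrt(162)) = 13.
Baby table (153^j mod 163 for j=0..12):
  0:1  1:153  2:100  3:141  4:57  5:82  6:158  7:50
  8:152  9:110  10:41  11:79  12:25
Giant step factor: 153^(-13) ≡ 148 (mod 163).
Scan 113·148^i mod 163 for i = 0, 1, …:
  i=0: 113   i=1: 98   i=2: 160   i=3: 45
  i=4: 140   i=5: 19   i=6: 41
Match at i=6, j=10: x = 6·13 + 10 = 88.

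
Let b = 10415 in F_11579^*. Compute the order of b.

1654

The order of 10415 must divide p − 1 = 11578 = 2 · 7 · 827.
Divisors: 1, 2, 7, 14, 827, 1654, 5789, 11578.
Check each in increasing order: 10415^1 ≡ 10415;  10415^2 ≡ 153;  10415^7 ≡ 5427;  10415^14 ≡ 6932;  10415^827 ≡ 11578;  10415^1654 ≡ 1.
Smallest exponent giving 1 is 1654.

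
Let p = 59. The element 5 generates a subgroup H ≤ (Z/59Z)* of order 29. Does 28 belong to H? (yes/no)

yes

28 ∈ ⟨5⟩ iff 28^29 ≡ 1 (mod 59), since |⟨5⟩| = 29.
28^29 mod 59 = 1.
Since 1 = 1, 28 lies in the subgroup.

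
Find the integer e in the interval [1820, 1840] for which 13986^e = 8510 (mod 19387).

1834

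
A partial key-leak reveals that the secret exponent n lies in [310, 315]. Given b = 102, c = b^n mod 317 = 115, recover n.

315

Compute 102^310 mod 317 = 39, then multiply by 102 repeatedly:
  102^310=39  102^311=174  102^312=313  102^313=226  102^314=228
  102^315=115
Found 115 at exponent 315.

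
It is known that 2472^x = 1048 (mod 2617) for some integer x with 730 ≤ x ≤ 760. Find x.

741

Compute 2472^730 mod 2617 = 1784, then multiply by 2472 repeatedly:
  2472^730=1784  2472^731=403  2472^732=1756  2472^733=1846  2472^734=1881
  2472^735=2040  2472^736=2538  2472^737=987  2472^738=820  2472^739=1482
  2472^740=2321  2472^741=1048
Found 1048 at exponent 741.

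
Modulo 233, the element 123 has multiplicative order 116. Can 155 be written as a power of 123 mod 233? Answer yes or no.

no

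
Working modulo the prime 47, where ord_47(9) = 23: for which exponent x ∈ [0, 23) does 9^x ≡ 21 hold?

22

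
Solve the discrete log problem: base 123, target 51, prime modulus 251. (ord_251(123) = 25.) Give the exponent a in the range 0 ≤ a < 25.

Successive powers of 123 modulo 251:
  123^0=1  123^1=123  123^2=69  123^3=204  123^4=243  123^5=20
  123^6=201  123^7=125  123^8=64  123^9=91  123^10=149  123^11=4
  123^12=241  123^13=25  123^14=63  123^15=219  123^16=80  123^17=51
So 123^17 ≡ 51 (mod 251), giving a = 17.

17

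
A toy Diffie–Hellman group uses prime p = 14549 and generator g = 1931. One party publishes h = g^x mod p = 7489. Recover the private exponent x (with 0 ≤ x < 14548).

13908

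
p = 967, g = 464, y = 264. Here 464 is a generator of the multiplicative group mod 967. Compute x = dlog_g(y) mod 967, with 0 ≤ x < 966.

273

Baby-step giant-step with m = ceil(sqrt(966)) = 32.
Baby table (464^j mod 967 for j=0..31):
  0:1  1:464  2:622  3:442  4:84  5:296  6:30  7:382
  8:287  9:689  10:586  11:177  12:900  13:823  14:874  15:363
  16:174  17:475  18:891  19:515  20:111  21:253  22:385  23:712
  24:621  25:945  26:429  27:821  28:913  29:86  30:257  31:307
Giant step factor: 464^(-32) ≡ 815 (mod 967).
Scan 264·815^i mod 967 for i = 0, 1, …:
  i=0: 264   i=1: 486   i=2: 587   i=3: 707
  i=4: 840   i=5: 931   i=6: 637   i=7: 843
  i=8: 475
Match at i=8, j=17: x = 8·32 + 17 = 273.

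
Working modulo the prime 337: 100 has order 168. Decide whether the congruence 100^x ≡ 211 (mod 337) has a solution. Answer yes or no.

yes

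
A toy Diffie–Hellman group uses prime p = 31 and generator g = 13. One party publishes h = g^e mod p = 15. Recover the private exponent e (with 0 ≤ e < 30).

21

Successive powers of 13 modulo 31:
  13^0=1  13^1=13  13^2=14  13^3=27  13^4=10  13^5=6
  13^6=16  13^7=22  13^8=7  13^9=29  13^10=5  13^11=3
  13^12=8  13^13=11  13^14=19  13^15=30  13^16=18  13^17=17
  13^18=4  13^19=21  13^20=25  13^21=15
So 13^21 ≡ 15 (mod 31), giving e = 21.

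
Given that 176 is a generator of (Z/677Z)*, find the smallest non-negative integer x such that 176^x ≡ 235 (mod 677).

218

Baby-step giant-step with m = ceil(sqrt(676)) = 26.
Baby table (176^j mod 677 for j=0..25):
  0:1  1:176  2:511  3:572  4:476  5:505  6:193  7:118
  8:458  9:45  10:473  11:654  12:14  13:433  14:384  15:561
  16:571  17:300  18:671  19:298  20:319  21:630  22:529  23:355
  24:196  25:646
Giant step factor: 176^(-26) ≡ 220 (mod 677).
Scan 235·220^i mod 677 for i = 0, 1, …:
  i=0: 235   i=1: 248   i=2: 400   i=3: 667
  i=4: 508   i=5: 55   i=6: 591   i=7: 36
  i=8: 473
Match at i=8, j=10: x = 8·26 + 10 = 218.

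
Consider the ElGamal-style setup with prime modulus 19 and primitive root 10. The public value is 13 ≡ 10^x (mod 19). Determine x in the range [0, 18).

13

Successive powers of 10 modulo 19:
  10^0=1  10^1=10  10^2=5  10^3=12  10^4=6  10^5=3
  10^6=11  10^7=15  10^8=17  10^9=18  10^10=9  10^11=14
  10^12=7  10^13=13
So 10^13 ≡ 13 (mod 19), giving x = 13.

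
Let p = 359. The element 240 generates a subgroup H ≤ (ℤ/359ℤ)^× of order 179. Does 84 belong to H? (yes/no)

no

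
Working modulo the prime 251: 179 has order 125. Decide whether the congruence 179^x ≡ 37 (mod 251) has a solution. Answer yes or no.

no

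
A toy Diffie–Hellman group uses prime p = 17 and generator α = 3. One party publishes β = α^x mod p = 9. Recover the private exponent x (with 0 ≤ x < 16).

Successive powers of 3 modulo 17:
  3^0=1  3^1=3  3^2=9
So 3^2 ≡ 9 (mod 17), giving x = 2.

2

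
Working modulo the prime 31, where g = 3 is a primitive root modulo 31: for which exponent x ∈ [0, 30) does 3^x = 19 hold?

4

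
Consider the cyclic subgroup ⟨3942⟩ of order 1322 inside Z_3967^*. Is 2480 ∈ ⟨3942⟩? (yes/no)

yes

2480 ∈ ⟨3942⟩ iff 2480^1322 ≡ 1 (mod 3967), since |⟨3942⟩| = 1322.
2480^1322 mod 3967 = 1.
Since 1 = 1, 2480 lies in the subgroup.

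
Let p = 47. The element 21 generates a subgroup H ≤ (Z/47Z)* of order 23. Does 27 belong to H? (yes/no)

27 ∈ ⟨21⟩ iff 27^23 ≡ 1 (mod 47), since |⟨21⟩| = 23.
27^23 mod 47 = 1.
Since 1 = 1, 27 lies in the subgroup.

yes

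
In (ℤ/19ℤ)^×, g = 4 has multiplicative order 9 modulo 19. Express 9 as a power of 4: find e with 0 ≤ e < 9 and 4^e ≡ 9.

4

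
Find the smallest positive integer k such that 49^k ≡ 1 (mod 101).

50

The order of 49 must divide p − 1 = 100 = 2^2 · 5^2.
Divisors: 1, 2, 4, 5, 10, 20, 25, 50, 100.
Check each in increasing order: 49^1 ≡ 49;  49^2 ≡ 78;  49^4 ≡ 24;  49^5 ≡ 65;  49^10 ≡ 84;  49^20 ≡ 87;  49^25 ≡ 100;  49^50 ≡ 1.
Smallest exponent giving 1 is 50.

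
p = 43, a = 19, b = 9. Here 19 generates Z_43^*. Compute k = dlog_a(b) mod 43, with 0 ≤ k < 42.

20

Successive powers of 19 modulo 43:
  19^0=1  19^1=19  19^2=17  19^3=22  19^4=31  19^5=30
  19^6=11  19^7=37  19^8=15  19^9=27  19^10=40  19^11=29
  19^12=35  19^13=20  19^14=36  19^15=39  19^16=10  19^17=18
  19^18=41  19^19=5  19^20=9
So 19^20 ≡ 9 (mod 43), giving k = 20.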